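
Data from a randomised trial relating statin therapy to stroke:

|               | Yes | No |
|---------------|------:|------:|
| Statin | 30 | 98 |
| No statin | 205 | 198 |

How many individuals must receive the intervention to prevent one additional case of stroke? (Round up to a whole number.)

4

Risk in treated group = 30/128 = 0.23438; risk in control = 205/403 = 0.50868.
Absolute risk reduction = 0.50868 − 0.23438 = 0.27431
NNT = 1 / ARR = 1 / 0.27431 = 3.646 → round up → 4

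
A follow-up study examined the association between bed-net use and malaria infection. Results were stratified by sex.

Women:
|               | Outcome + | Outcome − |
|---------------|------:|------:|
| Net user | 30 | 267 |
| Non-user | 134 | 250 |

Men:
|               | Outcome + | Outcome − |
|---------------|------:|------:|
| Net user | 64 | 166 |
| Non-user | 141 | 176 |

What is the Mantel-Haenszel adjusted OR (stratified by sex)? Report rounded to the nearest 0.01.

0.33

OR_MH = Σ(aᵢdᵢ/nᵢ) / Σ(bᵢcᵢ/nᵢ), where nᵢ is the stratum total.
Stratum 1 (Women): n = 681; a·d/n = 30·250/681 = 11.0132; b·c/n = 267·134/681 = 52.5374
Stratum 2 (Men): n = 547; a·d/n = 64·176/547 = 20.5923; b·c/n = 166·141/547 = 42.7898
OR_MH = (11.0132 + 20.5923) / (52.5374 + 42.7898) = 31.6055 / 95.3272 = 0.33155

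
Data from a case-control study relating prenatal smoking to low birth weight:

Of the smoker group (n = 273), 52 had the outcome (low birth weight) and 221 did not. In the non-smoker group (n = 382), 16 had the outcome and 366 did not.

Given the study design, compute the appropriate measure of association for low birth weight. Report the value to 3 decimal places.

5.382

From the description: a = 52, b = 221, c = 16, d = 366.
This is a case-control study: participants were sampled on outcome status, so risks in the source population cannot be estimated directly — relative risk is not valid here. The odds ratio is the appropriate measure.
OR = (a·d)/(b·c) = (52 × 366) / (221 × 16) = 19032 / 3536 = 5.38235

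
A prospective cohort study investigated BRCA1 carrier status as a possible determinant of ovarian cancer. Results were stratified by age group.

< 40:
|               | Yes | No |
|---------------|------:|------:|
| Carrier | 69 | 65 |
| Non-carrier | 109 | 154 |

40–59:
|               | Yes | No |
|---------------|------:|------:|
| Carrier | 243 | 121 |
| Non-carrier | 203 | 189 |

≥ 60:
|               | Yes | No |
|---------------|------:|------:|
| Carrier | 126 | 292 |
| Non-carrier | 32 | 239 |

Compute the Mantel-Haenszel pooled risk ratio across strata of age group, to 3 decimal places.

RR_MH = Σ(aᵢ·n₀ᵢ/nᵢ) / Σ(cᵢ·n₁ᵢ/nᵢ), with n₁ᵢ = aᵢ+bᵢ (exposed), n₀ᵢ = cᵢ+dᵢ (unexposed), nᵢ = n₁ᵢ+n₀ᵢ.
Stratum 1 (< 40): n₁ = 134, n₀ = 263, n = 397; a·n₀/n = 69·263/397 = 45.7103; c·n₁/n = 109·134/397 = 36.7909
Stratum 2 (40–59): n₁ = 364, n₀ = 392, n = 756; a·n₀/n = 243·392/756 = 126.0000; c·n₁/n = 203·364/756 = 97.7407
Stratum 3 (≥ 60): n₁ = 418, n₀ = 271, n = 689; a·n₀/n = 126·271/689 = 49.5588; c·n₁/n = 32·418/689 = 19.4136
RR_MH = (45.7103 + 126.0000 + 49.5588) / (36.7909 + 97.7407 + 19.4136) = 221.2691 / 153.9453 = 1.43732

1.437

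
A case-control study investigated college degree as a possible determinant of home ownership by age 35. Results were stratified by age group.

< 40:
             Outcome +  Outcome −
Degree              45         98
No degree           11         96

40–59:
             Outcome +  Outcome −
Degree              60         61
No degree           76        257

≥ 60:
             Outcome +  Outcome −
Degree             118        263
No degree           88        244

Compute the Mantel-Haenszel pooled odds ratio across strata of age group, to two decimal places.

OR_MH = Σ(aᵢdᵢ/nᵢ) / Σ(bᵢcᵢ/nᵢ), where nᵢ is the stratum total.
Stratum 1 (< 40): n = 250; a·d/n = 45·96/250 = 17.2800; b·c/n = 98·11/250 = 4.3120
Stratum 2 (40–59): n = 454; a·d/n = 60·257/454 = 33.9648; b·c/n = 61·76/454 = 10.2115
Stratum 3 (≥ 60): n = 713; a·d/n = 118·244/713 = 40.3815; b·c/n = 263·88/713 = 32.4600
OR_MH = (17.2800 + 33.9648 + 40.3815) / (4.3120 + 10.2115 + 32.4600) = 91.6262 / 46.9835 = 1.95018

1.95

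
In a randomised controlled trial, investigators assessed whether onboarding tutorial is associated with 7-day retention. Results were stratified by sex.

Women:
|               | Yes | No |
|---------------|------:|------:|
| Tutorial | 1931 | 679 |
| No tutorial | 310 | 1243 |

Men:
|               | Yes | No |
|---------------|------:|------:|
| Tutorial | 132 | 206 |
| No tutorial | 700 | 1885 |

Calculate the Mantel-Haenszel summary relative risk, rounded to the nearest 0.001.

3.041

RR_MH = Σ(aᵢ·n₀ᵢ/nᵢ) / Σ(cᵢ·n₁ᵢ/nᵢ), with n₁ᵢ = aᵢ+bᵢ (exposed), n₀ᵢ = cᵢ+dᵢ (unexposed), nᵢ = n₁ᵢ+n₀ᵢ.
Stratum 1 (Women): n₁ = 2610, n₀ = 1553, n = 4163; a·n₀/n = 1931·1553/4163 = 720.3562; c·n₁/n = 310·2610/4163 = 194.3550
Stratum 2 (Men): n₁ = 338, n₀ = 2585, n = 2923; a·n₀/n = 132·2585/2923 = 116.7362; c·n₁/n = 700·338/2923 = 80.9442
RR_MH = (720.3562 + 116.7362) / (194.3550 + 80.9442) = 837.0925 / 275.2993 = 3.04066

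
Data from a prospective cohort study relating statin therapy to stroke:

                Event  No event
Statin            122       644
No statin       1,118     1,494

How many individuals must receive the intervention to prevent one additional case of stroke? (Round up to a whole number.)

4

Risk in treated group = 122/766 = 0.15927; risk in control = 1118/2612 = 0.42802.
Absolute risk reduction = 0.42802 − 0.15927 = 0.26876
NNT = 1 / ARR = 1 / 0.26876 = 3.721 → round up → 4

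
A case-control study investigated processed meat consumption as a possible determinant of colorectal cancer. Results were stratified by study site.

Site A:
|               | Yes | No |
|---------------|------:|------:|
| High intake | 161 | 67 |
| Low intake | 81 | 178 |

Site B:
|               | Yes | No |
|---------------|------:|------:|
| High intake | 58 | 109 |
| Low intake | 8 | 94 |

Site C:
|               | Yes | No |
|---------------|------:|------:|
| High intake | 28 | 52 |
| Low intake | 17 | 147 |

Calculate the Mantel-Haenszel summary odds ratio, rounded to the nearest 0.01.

5.33

OR_MH = Σ(aᵢdᵢ/nᵢ) / Σ(bᵢcᵢ/nᵢ), where nᵢ is the stratum total.
Stratum 1 (Site A): n = 487; a·d/n = 161·178/487 = 58.8460; b·c/n = 67·81/487 = 11.1437
Stratum 2 (Site B): n = 269; a·d/n = 58·94/269 = 20.2677; b·c/n = 109·8/269 = 3.2416
Stratum 3 (Site C): n = 244; a·d/n = 28·147/244 = 16.8689; b·c/n = 52·17/244 = 3.6230
OR_MH = (58.8460 + 20.2677 + 16.8689) / (11.1437 + 3.2416 + 3.6230) = 95.9825 / 18.0083 = 5.32990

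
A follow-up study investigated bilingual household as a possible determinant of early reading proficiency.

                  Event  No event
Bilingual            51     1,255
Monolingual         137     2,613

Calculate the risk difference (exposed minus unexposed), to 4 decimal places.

-0.0108

Cells: a = 51, b = 1255, c = 137, d = 2613.
Risk in exposed = 51/1306 = 0.039051; risk in unexposed = 137/2750 = 0.049818.
Risk difference = 0.039051 − 0.049818 = -0.010768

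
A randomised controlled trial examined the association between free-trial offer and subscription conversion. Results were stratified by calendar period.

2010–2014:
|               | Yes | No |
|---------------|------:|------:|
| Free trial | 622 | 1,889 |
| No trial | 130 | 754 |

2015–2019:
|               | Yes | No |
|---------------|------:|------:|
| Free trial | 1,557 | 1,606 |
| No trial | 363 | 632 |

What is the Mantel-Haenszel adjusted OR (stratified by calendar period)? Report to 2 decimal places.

OR_MH = Σ(aᵢdᵢ/nᵢ) / Σ(bᵢcᵢ/nᵢ), where nᵢ is the stratum total.
Stratum 1 (2010–2014): n = 3395; a·d/n = 622·754/3395 = 138.1408; b·c/n = 1889·130/3395 = 72.3328
Stratum 2 (2015–2019): n = 4158; a·d/n = 1557·632/4158 = 236.6580; b·c/n = 1606·363/4158 = 140.2063
OR_MH = (138.1408 + 236.6580) / (72.3328 + 140.2063) = 374.7988 / 212.5392 = 1.76343

1.76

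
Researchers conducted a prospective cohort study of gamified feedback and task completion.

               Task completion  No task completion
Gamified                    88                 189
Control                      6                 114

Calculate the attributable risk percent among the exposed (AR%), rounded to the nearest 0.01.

Cells: a = 88, b = 189, c = 6, d = 114.
Risk in exposed = 88/277 = 0.31769; risk in unexposed = 6/120 = 0.05000.
RR = 0.31769/0.05000 = 6.35379
AR% = (RR − 1)/RR × 100 = (6.35379 − 1)/6.35379 × 100 = 84.2614%

84.26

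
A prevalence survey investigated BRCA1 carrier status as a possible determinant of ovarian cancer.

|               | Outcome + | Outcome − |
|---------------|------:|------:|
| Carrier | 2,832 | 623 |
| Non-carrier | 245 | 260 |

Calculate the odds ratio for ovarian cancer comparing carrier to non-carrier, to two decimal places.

4.82

Cells: a = 2832, b = 623, c = 245, d = 260.
OR = (a·d)/(b·c) = (2832 × 260) / (623 × 245) = 736320 / 152635 = 4.82406
The odds of ovarian cancer are about 4.82 times as high in the carrier group.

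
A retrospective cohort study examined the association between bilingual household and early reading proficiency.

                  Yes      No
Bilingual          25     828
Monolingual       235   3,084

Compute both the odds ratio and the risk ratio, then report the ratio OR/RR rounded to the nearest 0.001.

0.957

Cells: a = 25, b = 828, c = 235, d = 3084.
OR = (25·3084)/(828·235) = 77100/194580 = 0.39624
Risk in exposed = 25/853 = 0.02931; risk in unexposed = 235/3319 = 0.07080; RR = 0.41393
OR/RR = 0.39624 / 0.41393 = 0.95725
The outcome is rare in both groups, so OR ≈ RR (ratio near 1).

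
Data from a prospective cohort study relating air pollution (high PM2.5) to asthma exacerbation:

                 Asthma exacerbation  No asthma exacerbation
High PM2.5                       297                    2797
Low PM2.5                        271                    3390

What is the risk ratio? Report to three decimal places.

Cells: a = 297, b = 2797, c = 271, d = 3390.
Risk in exposed = 297/3094 = 0.09599; risk in unexposed = 271/3661 = 0.07402.
RR = 0.09599 / 0.07402 = 1.29678
The risk among the exposed is 1.30 times that among the unexposed.

1.297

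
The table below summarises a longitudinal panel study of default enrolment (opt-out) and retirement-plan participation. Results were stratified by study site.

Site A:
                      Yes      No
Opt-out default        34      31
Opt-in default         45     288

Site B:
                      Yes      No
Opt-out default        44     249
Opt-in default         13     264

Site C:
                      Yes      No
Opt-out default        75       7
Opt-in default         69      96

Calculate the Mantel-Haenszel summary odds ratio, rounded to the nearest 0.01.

OR_MH = Σ(aᵢdᵢ/nᵢ) / Σ(bᵢcᵢ/nᵢ), where nᵢ is the stratum total.
Stratum 1 (Site A): n = 398; a·d/n = 34·288/398 = 24.6030; b·c/n = 31·45/398 = 3.5050
Stratum 2 (Site B): n = 570; a·d/n = 44·264/570 = 20.3789; b·c/n = 249·13/570 = 5.6789
Stratum 3 (Site C): n = 247; a·d/n = 75·96/247 = 29.1498; b·c/n = 7·69/247 = 1.9555
OR_MH = (24.6030 + 20.3789 + 29.1498) / (3.5050 + 5.6789 + 1.9555) = 74.1318 / 11.1394 = 6.65489

6.65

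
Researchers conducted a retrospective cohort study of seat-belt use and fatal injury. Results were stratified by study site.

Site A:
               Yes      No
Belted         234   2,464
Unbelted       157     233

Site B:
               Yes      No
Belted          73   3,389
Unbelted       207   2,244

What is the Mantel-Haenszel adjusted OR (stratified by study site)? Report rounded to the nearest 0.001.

OR_MH = Σ(aᵢdᵢ/nᵢ) / Σ(bᵢcᵢ/nᵢ), where nᵢ is the stratum total.
Stratum 1 (Site A): n = 3088; a·d/n = 234·233/3088 = 17.6561; b·c/n = 2464·157/3088 = 125.2746
Stratum 2 (Site B): n = 5913; a·d/n = 73·2244/5913 = 27.7037; b·c/n = 3389·207/5913 = 118.6408
OR_MH = (17.6561 + 27.7037) / (125.2746 + 118.6408) = 45.3598 / 243.9154 = 0.18597

0.186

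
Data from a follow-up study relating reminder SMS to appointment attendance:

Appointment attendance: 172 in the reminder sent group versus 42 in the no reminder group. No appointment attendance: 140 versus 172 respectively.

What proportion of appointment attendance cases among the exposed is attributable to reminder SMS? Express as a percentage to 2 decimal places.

64.40

From the description: a = 172, b = 140, c = 42, d = 172.
Risk in exposed = 172/312 = 0.55128; risk in unexposed = 42/214 = 0.19626.
RR = 0.55128/0.19626 = 2.80891
AR% = (RR − 1)/RR × 100 = (2.80891 − 1)/2.80891 × 100 = 64.3990%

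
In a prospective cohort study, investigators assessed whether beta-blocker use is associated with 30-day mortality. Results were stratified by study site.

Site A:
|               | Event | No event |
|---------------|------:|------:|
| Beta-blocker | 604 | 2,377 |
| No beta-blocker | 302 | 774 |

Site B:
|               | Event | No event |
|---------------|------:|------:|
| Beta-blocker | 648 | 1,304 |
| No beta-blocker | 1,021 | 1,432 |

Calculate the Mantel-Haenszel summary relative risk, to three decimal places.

RR_MH = Σ(aᵢ·n₀ᵢ/nᵢ) / Σ(cᵢ·n₁ᵢ/nᵢ), with n₁ᵢ = aᵢ+bᵢ (exposed), n₀ᵢ = cᵢ+dᵢ (unexposed), nᵢ = n₁ᵢ+n₀ᵢ.
Stratum 1 (Site A): n₁ = 2981, n₀ = 1076, n = 4057; a·n₀/n = 604·1076/4057 = 160.1932; c·n₁/n = 302·2981/4057 = 221.9034
Stratum 2 (Site B): n₁ = 1952, n₀ = 2453, n = 4405; a·n₀/n = 648·2453/4405 = 360.8499; c·n₁/n = 1021·1952/4405 = 452.4386
RR_MH = (160.1932 + 360.8499) / (221.9034 + 452.4386) = 521.0432 / 674.3420 = 0.77267

0.773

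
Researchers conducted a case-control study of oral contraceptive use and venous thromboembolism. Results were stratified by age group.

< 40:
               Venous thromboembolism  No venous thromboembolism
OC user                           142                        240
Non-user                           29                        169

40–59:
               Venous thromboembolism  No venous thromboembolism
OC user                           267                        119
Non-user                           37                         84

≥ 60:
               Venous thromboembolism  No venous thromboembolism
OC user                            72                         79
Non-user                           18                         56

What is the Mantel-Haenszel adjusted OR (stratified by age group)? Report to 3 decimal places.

OR_MH = Σ(aᵢdᵢ/nᵢ) / Σ(bᵢcᵢ/nᵢ), where nᵢ is the stratum total.
Stratum 1 (< 40): n = 580; a·d/n = 142·169/580 = 41.3759; b·c/n = 240·29/580 = 12.0000
Stratum 2 (40–59): n = 507; a·d/n = 267·84/507 = 44.2367; b·c/n = 119·37/507 = 8.6844
Stratum 3 (≥ 60): n = 225; a·d/n = 72·56/225 = 17.9200; b·c/n = 79·18/225 = 6.3200
OR_MH = (41.3759 + 44.2367 + 17.9200) / (12.0000 + 8.6844 + 6.3200) = 103.5325 / 27.0044 = 3.83391

3.834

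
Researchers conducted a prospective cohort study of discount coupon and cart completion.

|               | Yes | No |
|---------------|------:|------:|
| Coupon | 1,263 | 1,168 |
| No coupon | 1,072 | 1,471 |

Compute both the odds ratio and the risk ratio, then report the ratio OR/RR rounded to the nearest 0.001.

Cells: a = 1263, b = 1168, c = 1072, d = 1471.
OR = (1263·1471)/(1168·1072) = 1857873/1252096 = 1.48381
Risk in exposed = 1263/2431 = 0.51954; risk in unexposed = 1072/2543 = 0.42155; RR = 1.23245
OR/RR = 1.48381 / 1.23245 = 1.20395
The outcome is not rare, so the OR lies further from 1 than the RR.

1.204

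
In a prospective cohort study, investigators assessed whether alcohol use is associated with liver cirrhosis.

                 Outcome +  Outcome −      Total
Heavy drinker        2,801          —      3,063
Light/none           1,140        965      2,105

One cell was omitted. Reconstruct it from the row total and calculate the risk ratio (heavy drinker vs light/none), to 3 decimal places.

The missing cell is in the exposed row: 3063 − 2801 = 262.
So a = 2801, b = 262, c = 1140, d = 965.
RR = [a/(a+b)] / [c/(c+d)] = (2801/3063) / (1140/2105) = 0.91446/0.54157 = 1.68855

1.689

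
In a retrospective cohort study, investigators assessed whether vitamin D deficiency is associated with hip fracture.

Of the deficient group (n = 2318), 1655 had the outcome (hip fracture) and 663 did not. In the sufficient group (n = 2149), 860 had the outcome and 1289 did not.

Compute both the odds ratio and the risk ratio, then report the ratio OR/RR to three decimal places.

2.097

From the description: a = 1655, b = 663, c = 860, d = 1289.
OR = (1655·1289)/(663·860) = 2133295/570180 = 3.74144
Risk in exposed = 1655/2318 = 0.71398; risk in unexposed = 860/2149 = 0.40019; RR = 1.78411
OR/RR = 3.74144 / 1.78411 = 2.09709
The outcome is not rare, so the OR lies further from 1 than the RR.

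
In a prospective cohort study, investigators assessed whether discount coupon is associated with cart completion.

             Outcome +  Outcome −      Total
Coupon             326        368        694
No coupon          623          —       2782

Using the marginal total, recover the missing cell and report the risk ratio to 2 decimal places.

The missing cell is in the unexposed row: 2782 − 623 = 2159.
So a = 326, b = 368, c = 623, d = 2159.
RR = [a/(a+b)] / [c/(c+d)] = (326/694) / (623/2782) = 0.46974/0.22394 = 2.09762

2.10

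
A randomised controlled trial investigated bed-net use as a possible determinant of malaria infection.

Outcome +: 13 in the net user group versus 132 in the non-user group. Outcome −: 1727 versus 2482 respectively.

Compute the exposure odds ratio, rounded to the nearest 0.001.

0.142

From the description: a = 13, b = 1727, c = 132, d = 2482.
OR = (a·d)/(b·c) = (13 × 2482) / (1727 × 132) = 32266 / 227964 = 0.14154
Exposure is associated with lower odds of malaria infection (OR = 0.14 < 1).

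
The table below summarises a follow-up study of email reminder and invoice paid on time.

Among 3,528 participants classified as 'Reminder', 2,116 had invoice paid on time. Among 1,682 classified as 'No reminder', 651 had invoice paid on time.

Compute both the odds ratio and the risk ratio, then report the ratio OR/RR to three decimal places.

From the description: a = 2116, b = 1412, c = 651, d = 1031.
OR = (2116·1031)/(1412·651) = 2181596/919212 = 2.37333
Risk in exposed = 2116/3528 = 0.59977; risk in unexposed = 651/1682 = 0.38704; RR = 1.54964
OR/RR = 2.37333 / 1.54964 = 1.53153
The outcome is not rare, so the OR lies further from 1 than the RR.

1.532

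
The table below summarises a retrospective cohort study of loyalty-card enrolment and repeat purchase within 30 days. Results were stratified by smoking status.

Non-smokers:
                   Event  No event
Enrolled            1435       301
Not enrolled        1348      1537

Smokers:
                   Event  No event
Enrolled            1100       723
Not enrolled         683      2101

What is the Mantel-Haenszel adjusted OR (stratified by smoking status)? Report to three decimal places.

5.020

OR_MH = Σ(aᵢdᵢ/nᵢ) / Σ(bᵢcᵢ/nᵢ), where nᵢ is the stratum total.
Stratum 1 (Non-smokers): n = 4621; a·d/n = 1435·1537/4621 = 477.2982; b·c/n = 301·1348/4621 = 87.8052
Stratum 2 (Smokers): n = 4607; a·d/n = 1100·2101/4607 = 501.6497; b·c/n = 723·683/4607 = 107.1867
OR_MH = (477.2982 + 501.6497) / (87.8052 + 107.1867) = 978.9479 / 194.9919 = 5.02045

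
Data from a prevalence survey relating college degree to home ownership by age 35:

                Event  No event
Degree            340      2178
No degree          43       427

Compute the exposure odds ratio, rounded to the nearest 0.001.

Cells: a = 340, b = 2178, c = 43, d = 427.
OR = (a·d)/(b·c) = (340 × 427) / (2178 × 43) = 145180 / 93654 = 1.55017
The odds of home ownership by age 35 are about 1.55 times as high in the degree group.

1.550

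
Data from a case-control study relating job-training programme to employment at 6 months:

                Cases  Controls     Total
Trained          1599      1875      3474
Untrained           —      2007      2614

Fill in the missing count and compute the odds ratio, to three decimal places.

2.820

The missing cell is in the unexposed row: 2614 − 2007 = 607.
So a = 1599, b = 1875, c = 607, d = 2007.
OR = (a·d)/(b·c) = (1599 × 2007) / (1875 × 607) = 3209193 / 1138125 = 2.81972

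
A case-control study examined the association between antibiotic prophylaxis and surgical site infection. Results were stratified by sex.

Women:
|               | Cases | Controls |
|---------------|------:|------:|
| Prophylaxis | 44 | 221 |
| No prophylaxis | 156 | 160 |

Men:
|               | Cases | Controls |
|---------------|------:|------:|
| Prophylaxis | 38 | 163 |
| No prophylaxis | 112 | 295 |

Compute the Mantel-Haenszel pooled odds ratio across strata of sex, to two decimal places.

OR_MH = Σ(aᵢdᵢ/nᵢ) / Σ(bᵢcᵢ/nᵢ), where nᵢ is the stratum total.
Stratum 1 (Women): n = 581; a·d/n = 44·160/581 = 12.1170; b·c/n = 221·156/581 = 59.3391
Stratum 2 (Men): n = 608; a·d/n = 38·295/608 = 18.4375; b·c/n = 163·112/608 = 30.0263
OR_MH = (12.1170 + 18.4375) / (59.3391 + 30.0263) = 30.5545 / 89.3654 = 0.34191

0.34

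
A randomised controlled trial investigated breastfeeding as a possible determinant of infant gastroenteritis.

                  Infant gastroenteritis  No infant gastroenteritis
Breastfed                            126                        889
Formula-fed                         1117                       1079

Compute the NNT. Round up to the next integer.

3

Risk in treated group = 126/1015 = 0.12414; risk in control = 1117/2196 = 0.50865.
Absolute risk reduction = 0.50865 − 0.12414 = 0.38451
NNT = 1 / ARR = 1 / 0.38451 = 2.601 → round up → 3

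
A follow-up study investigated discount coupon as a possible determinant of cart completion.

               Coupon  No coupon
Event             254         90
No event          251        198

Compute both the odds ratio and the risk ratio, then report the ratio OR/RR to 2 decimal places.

Reading the table with exposure as columns: a = 254 (Coupon, case), b = 251 (Coupon, non-case), c = 90 (No coupon, case), d = 198.
OR = (254·198)/(251·90) = 50292/22590 = 2.22629
Risk in exposed = 254/505 = 0.50297; risk in unexposed = 90/288 = 0.31250; RR = 1.60950
OR/RR = 2.22629 / 1.60950 = 1.38322
The outcome is not rare, so the OR lies further from 1 than the RR.

1.38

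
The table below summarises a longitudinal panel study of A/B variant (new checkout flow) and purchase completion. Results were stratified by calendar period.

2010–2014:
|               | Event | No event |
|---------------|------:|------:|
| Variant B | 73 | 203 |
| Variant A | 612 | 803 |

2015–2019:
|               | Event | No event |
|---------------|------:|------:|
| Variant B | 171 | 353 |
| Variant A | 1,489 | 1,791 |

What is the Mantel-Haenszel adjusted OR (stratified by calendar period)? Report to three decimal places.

0.544

OR_MH = Σ(aᵢdᵢ/nᵢ) / Σ(bᵢcᵢ/nᵢ), where nᵢ is the stratum total.
Stratum 1 (2010–2014): n = 1691; a·d/n = 73·803/1691 = 34.6653; b·c/n = 203·612/1691 = 73.4690
Stratum 2 (2015–2019): n = 3804; a·d/n = 171·1791/3804 = 80.5103; b·c/n = 353·1489/3804 = 138.1748
OR_MH = (34.6653 + 80.5103) / (73.4690 + 138.1748) = 115.1755 / 211.6438 = 0.54420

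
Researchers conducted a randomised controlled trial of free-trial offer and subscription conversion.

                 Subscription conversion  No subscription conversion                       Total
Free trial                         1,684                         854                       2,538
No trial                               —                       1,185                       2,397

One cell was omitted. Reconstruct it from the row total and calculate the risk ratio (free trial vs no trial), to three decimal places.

1.312

The missing cell is in the unexposed row: 2397 − 1185 = 1212.
So a = 1684, b = 854, c = 1212, d = 1185.
RR = [a/(a+b)] / [c/(c+d)] = (1684/2538) / (1212/2397) = 0.66351/0.50563 = 1.31225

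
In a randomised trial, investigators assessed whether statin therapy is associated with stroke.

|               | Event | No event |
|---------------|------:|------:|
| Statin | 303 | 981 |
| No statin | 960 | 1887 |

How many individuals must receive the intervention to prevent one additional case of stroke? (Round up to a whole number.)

Risk in treated group = 303/1284 = 0.23598; risk in control = 960/2847 = 0.33720.
Absolute risk reduction = 0.33720 − 0.23598 = 0.10122
NNT = 1 / ARR = 1 / 0.10122 = 9.880 → round up → 10

10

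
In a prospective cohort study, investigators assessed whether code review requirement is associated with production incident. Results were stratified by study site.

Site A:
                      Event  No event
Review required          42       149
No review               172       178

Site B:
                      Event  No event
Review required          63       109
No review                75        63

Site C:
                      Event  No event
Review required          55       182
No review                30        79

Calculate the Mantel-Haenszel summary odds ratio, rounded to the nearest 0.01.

OR_MH = Σ(aᵢdᵢ/nᵢ) / Σ(bᵢcᵢ/nᵢ), where nᵢ is the stratum total.
Stratum 1 (Site A): n = 541; a·d/n = 42·178/541 = 13.8189; b·c/n = 149·172/541 = 47.3715
Stratum 2 (Site B): n = 310; a·d/n = 63·63/310 = 12.8032; b·c/n = 109·75/310 = 26.3710
Stratum 3 (Site C): n = 346; a·d/n = 55·79/346 = 12.5578; b·c/n = 182·30/346 = 15.7803
OR_MH = (13.8189 + 12.8032 + 12.5578) / (47.3715 + 26.3710 + 15.7803) = 39.1799 / 89.5228 = 0.43765

0.44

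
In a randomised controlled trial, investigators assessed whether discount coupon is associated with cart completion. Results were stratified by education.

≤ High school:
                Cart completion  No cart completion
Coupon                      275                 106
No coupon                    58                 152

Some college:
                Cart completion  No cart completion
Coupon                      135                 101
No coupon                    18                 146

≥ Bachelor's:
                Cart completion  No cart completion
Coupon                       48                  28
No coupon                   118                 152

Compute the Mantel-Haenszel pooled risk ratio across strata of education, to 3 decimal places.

2.577

RR_MH = Σ(aᵢ·n₀ᵢ/nᵢ) / Σ(cᵢ·n₁ᵢ/nᵢ), with n₁ᵢ = aᵢ+bᵢ (exposed), n₀ᵢ = cᵢ+dᵢ (unexposed), nᵢ = n₁ᵢ+n₀ᵢ.
Stratum 1 (≤ High school): n₁ = 381, n₀ = 210, n = 591; a·n₀/n = 275·210/591 = 97.7157; c·n₁/n = 58·381/591 = 37.3909
Stratum 2 (Some college): n₁ = 236, n₀ = 164, n = 400; a·n₀/n = 135·164/400 = 55.3500; c·n₁/n = 18·236/400 = 10.6200
Stratum 3 (≥ Bachelor's): n₁ = 76, n₀ = 270, n = 346; a·n₀/n = 48·270/346 = 37.4566; c·n₁/n = 118·76/346 = 25.9191
RR_MH = (97.7157 + 55.3500 + 37.4566) / (37.3909 + 10.6200 + 25.9191) = 190.5224 / 73.9299 = 2.57707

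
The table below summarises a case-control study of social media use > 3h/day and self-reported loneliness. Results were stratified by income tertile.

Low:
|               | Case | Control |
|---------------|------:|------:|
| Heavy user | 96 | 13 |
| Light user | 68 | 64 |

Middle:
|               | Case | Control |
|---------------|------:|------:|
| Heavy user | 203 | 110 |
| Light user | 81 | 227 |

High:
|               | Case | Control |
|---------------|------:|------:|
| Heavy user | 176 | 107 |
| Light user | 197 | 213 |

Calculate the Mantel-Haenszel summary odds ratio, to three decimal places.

OR_MH = Σ(aᵢdᵢ/nᵢ) / Σ(bᵢcᵢ/nᵢ), where nᵢ is the stratum total.
Stratum 1 (Low): n = 241; a·d/n = 96·64/241 = 25.4938; b·c/n = 13·68/241 = 3.6680
Stratum 2 (Middle): n = 621; a·d/n = 203·227/621 = 74.2045; b·c/n = 110·81/621 = 14.3478
Stratum 3 (High): n = 693; a·d/n = 176·213/693 = 54.0952; b·c/n = 107·197/693 = 30.4170
OR_MH = (25.4938 + 74.2045 + 54.0952) / (3.6680 + 14.3478 + 30.4170) = 153.7935 / 48.4329 = 3.17539

3.175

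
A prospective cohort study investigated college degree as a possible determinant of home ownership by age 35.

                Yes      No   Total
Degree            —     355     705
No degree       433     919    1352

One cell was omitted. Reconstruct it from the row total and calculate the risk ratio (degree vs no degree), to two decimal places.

1.55

The missing cell is in the exposed row: 705 − 355 = 350.
So a = 350, b = 355, c = 433, d = 919.
RR = [a/(a+b)] / [c/(c+d)] = (350/705) / (433/1352) = 0.49645/0.32027 = 1.55013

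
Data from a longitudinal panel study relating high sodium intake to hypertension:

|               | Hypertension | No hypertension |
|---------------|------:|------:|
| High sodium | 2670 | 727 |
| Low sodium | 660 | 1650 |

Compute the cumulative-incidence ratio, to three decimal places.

Cells: a = 2670, b = 727, c = 660, d = 1650.
Risk in exposed = 2670/3397 = 0.78599; risk in unexposed = 660/2310 = 0.28571.
RR = 0.78599 / 0.28571 = 2.75096
The risk among the exposed is 2.75 times that among the unexposed.

2.751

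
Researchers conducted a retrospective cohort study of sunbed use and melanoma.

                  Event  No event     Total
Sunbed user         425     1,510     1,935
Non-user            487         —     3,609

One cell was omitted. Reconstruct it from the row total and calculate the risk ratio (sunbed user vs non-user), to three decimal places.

1.628

The missing cell is in the unexposed row: 3609 − 487 = 3122.
So a = 425, b = 1510, c = 487, d = 3122.
RR = [a/(a+b)] / [c/(c+d)] = (425/1935) / (487/3609) = 0.21964/0.13494 = 1.62767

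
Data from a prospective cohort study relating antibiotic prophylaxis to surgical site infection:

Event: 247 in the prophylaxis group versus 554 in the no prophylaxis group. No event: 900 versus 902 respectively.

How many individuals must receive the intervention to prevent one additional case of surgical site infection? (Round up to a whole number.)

Risk in treated group = 247/1147 = 0.21534; risk in control = 554/1456 = 0.38049.
Absolute risk reduction = 0.38049 − 0.21534 = 0.16515
NNT = 1 / ARR = 1 / 0.16515 = 6.055 → round up → 7

7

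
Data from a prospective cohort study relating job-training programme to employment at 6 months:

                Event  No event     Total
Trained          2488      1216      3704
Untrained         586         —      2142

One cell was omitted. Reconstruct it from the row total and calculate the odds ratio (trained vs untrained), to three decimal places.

5.433

The missing cell is in the unexposed row: 2142 − 586 = 1556.
So a = 2488, b = 1216, c = 586, d = 1556.
OR = (a·d)/(b·c) = (2488 × 1556) / (1216 × 586) = 3871328 / 712576 = 5.43286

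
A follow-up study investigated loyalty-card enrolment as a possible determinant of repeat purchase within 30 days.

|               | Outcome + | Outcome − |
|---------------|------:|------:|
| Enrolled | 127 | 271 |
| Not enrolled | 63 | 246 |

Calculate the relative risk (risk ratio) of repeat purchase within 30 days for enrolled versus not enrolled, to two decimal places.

Cells: a = 127, b = 271, c = 63, d = 246.
Risk in exposed = 127/398 = 0.31910; risk in unexposed = 63/309 = 0.20388.
RR = 0.31910 / 0.20388 = 1.56509
The risk among the exposed is 1.57 times that among the unexposed.

1.57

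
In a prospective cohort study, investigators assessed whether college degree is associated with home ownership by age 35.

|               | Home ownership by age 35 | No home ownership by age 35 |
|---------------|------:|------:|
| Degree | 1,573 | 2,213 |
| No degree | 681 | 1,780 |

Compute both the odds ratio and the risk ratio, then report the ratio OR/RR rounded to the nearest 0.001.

1.237

Cells: a = 1573, b = 2213, c = 681, d = 1780.
OR = (1573·1780)/(2213·681) = 2799940/1507053 = 1.85789
Risk in exposed = 1573/3786 = 0.41548; risk in unexposed = 681/2461 = 0.27672; RR = 1.50146
OR/RR = 1.85789 / 1.50146 = 1.23739
The outcome is not rare, so the OR lies further from 1 than the RR.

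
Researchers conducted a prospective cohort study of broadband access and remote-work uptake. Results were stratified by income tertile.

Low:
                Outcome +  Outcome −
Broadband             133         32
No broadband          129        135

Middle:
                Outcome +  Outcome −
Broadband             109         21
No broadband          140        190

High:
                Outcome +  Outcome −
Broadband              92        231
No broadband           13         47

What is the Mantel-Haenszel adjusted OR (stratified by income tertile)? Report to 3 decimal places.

4.115

OR_MH = Σ(aᵢdᵢ/nᵢ) / Σ(bᵢcᵢ/nᵢ), where nᵢ is the stratum total.
Stratum 1 (Low): n = 429; a·d/n = 133·135/429 = 41.8531; b·c/n = 32·129/429 = 9.6224
Stratum 2 (Middle): n = 460; a·d/n = 109·190/460 = 45.0217; b·c/n = 21·140/460 = 6.3913
Stratum 3 (High): n = 383; a·d/n = 92·47/383 = 11.2898; b·c/n = 231·13/383 = 7.8407
OR_MH = (41.8531 + 45.0217 + 11.2898) / (9.6224 + 6.3913 + 7.8407) = 98.1647 / 23.8544 = 4.11516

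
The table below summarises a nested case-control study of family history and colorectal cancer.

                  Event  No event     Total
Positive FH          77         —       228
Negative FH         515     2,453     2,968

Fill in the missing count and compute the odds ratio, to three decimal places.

2.429

The missing cell is in the exposed row: 228 − 77 = 151.
So a = 77, b = 151, c = 515, d = 2453.
OR = (a·d)/(b·c) = (77 × 2453) / (151 × 515) = 188881 / 77765 = 2.42887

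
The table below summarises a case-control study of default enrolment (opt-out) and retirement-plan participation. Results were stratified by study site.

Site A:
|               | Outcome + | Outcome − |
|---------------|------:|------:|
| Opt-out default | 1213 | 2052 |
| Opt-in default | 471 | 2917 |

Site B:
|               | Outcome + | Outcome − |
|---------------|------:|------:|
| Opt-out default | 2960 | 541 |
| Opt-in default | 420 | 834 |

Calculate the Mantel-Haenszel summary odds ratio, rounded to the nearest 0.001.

5.444

OR_MH = Σ(aᵢdᵢ/nᵢ) / Σ(bᵢcᵢ/nᵢ), where nᵢ is the stratum total.
Stratum 1 (Site A): n = 6653; a·d/n = 1213·2917/6653 = 531.8384; b·c/n = 2052·471/6653 = 145.2716
Stratum 2 (Site B): n = 4755; a·d/n = 2960·834/4755 = 519.1672; b·c/n = 541·420/4755 = 47.7855
OR_MH = (531.8384 + 519.1672) / (145.2716 + 47.7855) = 1051.0056 / 193.0571 = 5.44401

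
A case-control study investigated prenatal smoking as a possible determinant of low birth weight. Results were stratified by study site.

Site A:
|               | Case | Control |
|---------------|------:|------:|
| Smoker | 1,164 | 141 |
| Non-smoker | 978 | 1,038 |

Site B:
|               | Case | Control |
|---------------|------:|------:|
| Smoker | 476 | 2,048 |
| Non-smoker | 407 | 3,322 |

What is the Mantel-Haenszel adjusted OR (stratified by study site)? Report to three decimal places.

OR_MH = Σ(aᵢdᵢ/nᵢ) / Σ(bᵢcᵢ/nᵢ), where nᵢ is the stratum total.
Stratum 1 (Site A): n = 3321; a·d/n = 1164·1038/3321 = 363.8157; b·c/n = 141·978/3321 = 41.5230
Stratum 2 (Site B): n = 6253; a·d/n = 476·3322/6253 = 252.8821; b·c/n = 2048·407/6253 = 133.3018
OR_MH = (363.8157 + 252.8821) / (41.5230 + 133.3018) = 616.6979 / 174.8248 = 3.52752

3.528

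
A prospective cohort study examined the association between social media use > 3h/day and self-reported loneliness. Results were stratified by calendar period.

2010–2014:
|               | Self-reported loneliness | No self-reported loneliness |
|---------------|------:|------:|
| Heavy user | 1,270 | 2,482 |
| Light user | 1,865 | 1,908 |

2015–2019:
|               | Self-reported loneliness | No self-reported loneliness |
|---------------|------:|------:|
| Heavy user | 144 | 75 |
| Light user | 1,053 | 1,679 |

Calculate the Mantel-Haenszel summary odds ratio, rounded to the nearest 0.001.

0.629

OR_MH = Σ(aᵢdᵢ/nᵢ) / Σ(bᵢcᵢ/nᵢ), where nᵢ is the stratum total.
Stratum 1 (2010–2014): n = 7525; a·d/n = 1270·1908/7525 = 322.0146; b·c/n = 2482·1865/7525 = 615.1402
Stratum 2 (2015–2019): n = 2951; a·d/n = 144·1679/2951 = 81.9302; b·c/n = 75·1053/2951 = 26.7621
OR_MH = (322.0146 + 81.9302) / (615.1402 + 26.7621) = 403.9448 / 641.9023 = 0.62929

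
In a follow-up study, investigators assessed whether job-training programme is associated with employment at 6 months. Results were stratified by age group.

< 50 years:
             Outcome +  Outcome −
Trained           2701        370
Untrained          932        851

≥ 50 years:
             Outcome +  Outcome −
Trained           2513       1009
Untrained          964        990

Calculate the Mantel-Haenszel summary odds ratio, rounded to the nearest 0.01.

3.73

OR_MH = Σ(aᵢdᵢ/nᵢ) / Σ(bᵢcᵢ/nᵢ), where nᵢ is the stratum total.
Stratum 1 (< 50 years): n = 4854; a·d/n = 2701·851/4854 = 473.5375; b·c/n = 370·932/4854 = 71.0424
Stratum 2 (≥ 50 years): n = 5476; a·d/n = 2513·990/5476 = 454.3225; b·c/n = 1009·964/5476 = 177.6253
OR_MH = (473.5375 + 454.3225) / (71.0424 + 177.6253) = 927.8600 / 248.6677 = 3.73132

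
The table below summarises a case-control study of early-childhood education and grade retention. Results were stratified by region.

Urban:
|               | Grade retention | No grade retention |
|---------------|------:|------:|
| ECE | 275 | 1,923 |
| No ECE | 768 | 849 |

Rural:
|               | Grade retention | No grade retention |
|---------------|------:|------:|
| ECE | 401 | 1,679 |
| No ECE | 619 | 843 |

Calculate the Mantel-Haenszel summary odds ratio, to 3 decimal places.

OR_MH = Σ(aᵢdᵢ/nᵢ) / Σ(bᵢcᵢ/nᵢ), where nᵢ is the stratum total.
Stratum 1 (Urban): n = 3815; a·d/n = 275·849/3815 = 61.1992; b·c/n = 1923·768/3815 = 387.1203
Stratum 2 (Rural): n = 3542; a·d/n = 401·843/3542 = 95.4385; b·c/n = 1679·619/3542 = 293.4221
OR_MH = (61.1992 + 95.4385) / (387.1203 + 293.4221) = 156.6377 / 680.5424 = 0.23017

0.230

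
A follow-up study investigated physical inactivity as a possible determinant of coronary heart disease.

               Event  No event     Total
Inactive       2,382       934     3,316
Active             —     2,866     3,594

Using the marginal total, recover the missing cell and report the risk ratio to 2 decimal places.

The missing cell is in the unexposed row: 3594 − 2866 = 728.
So a = 2382, b = 934, c = 728, d = 2866.
RR = [a/(a+b)] / [c/(c+d)] = (2382/3316) / (728/3594) = 0.71834/0.20256 = 3.54629

3.55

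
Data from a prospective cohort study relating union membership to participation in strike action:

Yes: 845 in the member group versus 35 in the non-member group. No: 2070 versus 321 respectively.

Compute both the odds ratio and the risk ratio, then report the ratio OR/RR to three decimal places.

From the description: a = 845, b = 2070, c = 35, d = 321.
OR = (845·321)/(2070·35) = 271245/72450 = 3.74389
Risk in exposed = 845/2915 = 0.28988; risk in unexposed = 35/356 = 0.09831; RR = 2.94849
OR/RR = 3.74389 / 2.94849 = 1.26976
The outcome is not rare, so the OR lies further from 1 than the RR.

1.270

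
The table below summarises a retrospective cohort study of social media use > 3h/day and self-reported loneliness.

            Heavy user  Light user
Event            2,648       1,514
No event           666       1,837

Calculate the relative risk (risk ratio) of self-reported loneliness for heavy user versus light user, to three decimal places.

Reading the table with exposure as columns: a = 2648 (Heavy user, case), b = 666 (Heavy user, non-case), c = 1514 (Light user, case), d = 1837.
Risk in exposed = 2648/3314 = 0.79903; risk in unexposed = 1514/3351 = 0.45181.
RR = 0.79903 / 0.45181 = 1.76854
The risk among the exposed is 1.77 times that among the unexposed.

1.769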